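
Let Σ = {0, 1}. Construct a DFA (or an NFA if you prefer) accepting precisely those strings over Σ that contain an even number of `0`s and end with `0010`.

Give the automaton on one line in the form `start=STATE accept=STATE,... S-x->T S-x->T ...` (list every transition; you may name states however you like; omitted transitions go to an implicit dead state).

start=A accept=F A-0->B A-1->A B-0->C B-1->B C-0->D C-1->A D-0->C D-1->E E-0->F E-1->B F-0->D F-1->A

Build one automaton per condition and run them in lockstep. One (2 states) tracks the count of `0`s modulo 2; the other (5 states) tracks how much of the suffix `0010` has currently been matched. Each combined state is a pair, one component from each; accept when both components accept. After merging equivalent states the machine shrinks.
6 states suffice.
       0  1 
>  A   B  A 
   B   C  B 
   C   D  A 
   D   C  E 
   E   F  B 
 * F   D  A 
(> = start, * = accepting)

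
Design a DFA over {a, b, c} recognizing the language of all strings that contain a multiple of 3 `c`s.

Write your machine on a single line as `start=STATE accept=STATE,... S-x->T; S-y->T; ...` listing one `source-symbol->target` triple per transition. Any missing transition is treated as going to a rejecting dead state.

start=q0; accept=q0; q0-a->q0; q0-b->q0; q0-c->q1; q1-a->q1; q1-b->q1; q1-c->q2; q2-a->q2; q2-b->q2; q2-c->q0

Keep the running count of `c`s modulo 3: each `c` advances along the cycle q0 → q1 → q2 → q0 while other symbols loop. Accept at q0.
3 states suffice.
        a   b   c  
>* q0   q0  q0  q1 
   q1   q1  q1  q2 
   q2   q2  q2  q0 
(> = start, * = accepting)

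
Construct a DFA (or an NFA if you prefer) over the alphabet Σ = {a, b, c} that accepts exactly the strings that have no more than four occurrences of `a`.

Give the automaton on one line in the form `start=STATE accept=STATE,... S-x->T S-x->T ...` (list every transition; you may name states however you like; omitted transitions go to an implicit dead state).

Only the number of `a`s matters, and only up to 5. Make a chain q0 → q1 → q2 → q3 → q4 → q5 advanced by each `a` (with q5 absorbing); every other symbol self-loops. The accepting set is {q0, q1, q2, q3, q4}.
        a   b   c  
>* q0   q1  q0  q0 
 * q1   q2  q1  q1 
 * q2   q3  q2  q2 
 * q3   q4  q3  q3 
 * q4   q5  q4  q4 
   q5   q5  q5  q5 
(> = start, * = accepting)

start=q0 accept=q0,q1,q2,q3,q4 q0-a->q1 q0-b->q0 q0-c->q0 q1-a->q2 q1-b->q1 q1-c->q1 q2-a->q3 q2-b->q2 q2-c->q2 q3-a->q4 q3-b->q3 q3-c->q3 q4-a->q5 q4-b->q4 q4-c->q4 q5-a->q5 q5-b->q5 q5-c->q5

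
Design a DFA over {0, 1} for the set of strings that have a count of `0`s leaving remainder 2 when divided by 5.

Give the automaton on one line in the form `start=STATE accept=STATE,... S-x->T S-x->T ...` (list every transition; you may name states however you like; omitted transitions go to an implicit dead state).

The only thing that matters is how many `0`s have appeared, reduced mod 5. Use one state per residue: q0 for 0, …, q4 for 4. Reading `0` moves to the next residue; anything else stays put. q2 is accepting.
5 states suffice.
        0   1  
>  q0   q1  q0 
   q1   q2  q1 
 * q2   q3  q2 
   q3   q4  q3 
   q4   q0  q4 
(> = start, * = accepting)

start=q0 accept=q2 q0-0->q1 q0-1->q0 q1-0->q2 q1-1->q1 q2-0->q3 q2-1->q2 q3-0->q4 q3-1->q3 q4-0->q0 q4-1->q4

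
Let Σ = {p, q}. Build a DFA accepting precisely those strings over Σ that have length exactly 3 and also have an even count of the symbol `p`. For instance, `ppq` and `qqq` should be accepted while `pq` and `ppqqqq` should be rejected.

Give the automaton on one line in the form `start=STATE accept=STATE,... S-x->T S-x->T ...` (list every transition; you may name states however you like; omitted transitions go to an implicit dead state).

Run two small machines in parallel and take their product. The first has 5 states tracking the input length, saturating at 4; the second has 2 states tracking the count of `p`s modulo 2. A product state is a pair (one from each), accepting exactly when both do. Equivalent product states are then merged.
With 7 states:
       p  q 
>  A   B  C 
   B   D  E 
   C   E  D 
   D   F  G 
   E   G  F 
   F   F  F 
 * G   F  F 
(> = start, * = accepting)

start=A accept=G A-p->B A-q->C B-p->D B-q->E C-p->E C-q->D D-p->F D-q->G E-p->G E-q->F F-p->F F-q->F G-p->F G-q->F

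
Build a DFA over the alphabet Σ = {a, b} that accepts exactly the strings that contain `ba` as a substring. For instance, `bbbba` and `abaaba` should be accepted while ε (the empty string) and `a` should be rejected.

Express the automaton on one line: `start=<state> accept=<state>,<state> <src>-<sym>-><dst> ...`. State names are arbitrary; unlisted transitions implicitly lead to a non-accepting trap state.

start=s0 accept=s2 s0-a->s0 s0-b->s1 s1-a->s2 s1-b->s1 s2-a->s2 s2-b->s2

Track how much of `ba` has been matched so far: state s0 is no progress, s2 is the absorbing accept state reached once `ba` has occurred. Intermediate states record partial matches; on a mismatch, fall back to the longest reusable overlap.
With 3 states:
        a   b  
>  s0   s0  s1 
   s1   s2  s1 
 * s2   s2  s2 
(> = start, * = accepting)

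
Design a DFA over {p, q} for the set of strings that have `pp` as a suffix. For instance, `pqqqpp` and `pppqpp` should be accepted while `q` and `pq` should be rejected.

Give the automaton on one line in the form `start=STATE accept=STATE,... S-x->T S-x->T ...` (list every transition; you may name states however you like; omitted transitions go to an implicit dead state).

Remember how much of `pp` the current input suffix matches. State S0 means no match yet; S1 means the last symbol is `p`; S2 means the last 2 symbols are `pp`. Only S2 accepts. On a mismatch, fall back to the longest proper suffix that is still a prefix of `pp`.
With 3 states:
        p   q  
>  S0   S1  S0 
   S1   S2  S0 
 * S2   S2  S0 
(> = start, * = accepting)

start=S0 accept=S2 S0-p->S1 S0-q->S0 S1-p->S2 S1-q->S0 S2-p->S2 S2-q->S0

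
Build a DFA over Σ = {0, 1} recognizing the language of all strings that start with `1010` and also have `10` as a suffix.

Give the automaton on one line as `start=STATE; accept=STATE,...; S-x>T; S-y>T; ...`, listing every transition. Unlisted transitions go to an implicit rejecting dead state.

start=s0; accept=s5; s0-0>s1; s0-1>s2; s1-0>s1; s1-1>s1; s2-0>s3; s2-1>s1; s3-0>s1; s3-1>s4; s4-0>s5; s4-1>s1; s5-0>s6; s5-1>s7; s6-0>s6; s6-1>s7; s7-0>s5; s7-1>s7

Run two small machines in parallel and take their product. The first has 6 states tracking whether the input so far still matches the prefix `1010`; the second has 3 states tracking how much of the suffix `10` has currently been matched. A product state is a pair (one from each), accepting exactly when both do. Equivalent product states are then merged.
        0   1  
>  s0   s1  s2 
   s1   s1  s1 
   s2   s3  s1 
   s3   s1  s4 
   s4   s5  s1 
 * s5   s6  s7 
   s6   s6  s7 
   s7   s5  s7 
(> = start, * = accepting)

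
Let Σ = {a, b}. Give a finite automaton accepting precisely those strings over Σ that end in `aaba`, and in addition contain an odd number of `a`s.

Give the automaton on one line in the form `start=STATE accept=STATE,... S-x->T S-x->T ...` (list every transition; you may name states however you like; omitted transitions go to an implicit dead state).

Build one automaton per condition and run them in lockstep. The first has 5 states tracking how much of the suffix `aaba` has currently been matched; the second has 2 states tracking the count of `a`s modulo 2. A product state is a pair (one from each), accepting exactly when both do. Minimizing collapses redundant product states.
A 6-state machine:
        a   b  
>  s0   s1  s0 
   s1   s2  s3 
   s2   s1  s4 
   s3   s0  s3 
   s4   s5  s0 
 * s5   s2  s3 
(> = start, * = accepting)

start=s0 accept=s5 s0-a->s1 s0-b->s0 s1-a->s2 s1-b->s3 s2-a->s1 s2-b->s4 s3-a->s0 s3-b->s3 s4-a->s5 s4-b->s0 s5-a->s2 s5-b->s3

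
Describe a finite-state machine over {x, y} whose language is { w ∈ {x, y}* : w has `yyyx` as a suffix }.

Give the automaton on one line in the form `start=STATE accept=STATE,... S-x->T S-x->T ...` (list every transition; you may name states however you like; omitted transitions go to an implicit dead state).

start=S0 accept=S4 S0-x->S0 S0-y->S1 S1-x->S0 S1-y->S2 S2-x->S0 S2-y->S3 S3-x->S4 S3-y->S3 S4-x->S0 S4-y->S1

Let each state record the length of the longest suffix of the input read so far that is also a prefix of `yyyx`. S1 means the last symbol is `y`; S2 means the last 2 symbols are `yy`; S3 means the last 3 symbols are `yyy`; S4 means the last 4 symbols are `yyyx`. Accept only at S4, where the string currently ends in `yyyx`.
A 5-state machine:
        x   y  
>  S0   S0  S1 
   S1   S0  S2 
   S2   S0  S3 
   S3   S4  S3 
 * S4   S0  S1 
(> = start, * = accepting)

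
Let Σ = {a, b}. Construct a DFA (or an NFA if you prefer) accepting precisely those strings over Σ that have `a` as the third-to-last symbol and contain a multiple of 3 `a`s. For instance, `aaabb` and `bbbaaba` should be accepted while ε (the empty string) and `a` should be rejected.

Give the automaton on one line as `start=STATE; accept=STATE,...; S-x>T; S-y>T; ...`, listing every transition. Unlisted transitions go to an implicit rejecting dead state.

Run two small machines in parallel and take their product. One (15 states) tracks the last 3 symbols read; the other (3 states) tracks the count of `a`s modulo 3. Each combined state is a pair, one component from each; accept when both components accept. Minimizing collapses redundant product states.
With 14 states:
          a    b  
>  S0     S1   S0 
   S1     S2   S3 
   S2     S4   S5 
   S3     S6   S3 
 * S4     S1   S7 
   S5     S8   S9 
   S6    S10   S5 
 * S7     S1  S11 
 * S8     S1  S12 
   S9    S13   S9 
   S10    S1   S7 
 * S11    S1   S0 
   S12    S1  S11 
   S13    S1  S12 
(> = start, * = accepting)

start=S0; accept=S4,S7,S8,S11; S0-a>S1; S0-b>S0; S1-a>S2; S1-b>S3; S2-a>S4; S2-b>S5; S3-a>S6; S3-b>S3; S4-a>S1; S4-b>S7; S5-a>S8; S5-b>S9; S6-a>S10; S6-b>S5; S7-a>S1; S7-b>S11; S8-a>S1; S8-b>S12; S9-a>S13; S9-b>S9; S10-a>S1; S10-b>S7; S11-a>S1; S11-b>S0; S12-a>S1; S12-b>S11; S13-a>S1; S13-b>S12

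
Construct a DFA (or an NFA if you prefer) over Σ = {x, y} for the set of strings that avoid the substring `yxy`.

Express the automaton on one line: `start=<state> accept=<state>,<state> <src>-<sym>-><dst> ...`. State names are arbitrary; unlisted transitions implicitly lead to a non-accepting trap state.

This is the complement of 'contains `yxy`'. Use the same substring-matching states — A through D holding how much of `yxy` has just been matched — but flip the accepting set: everything except the trap D accepts.
With 4 states:
       x  y 
>* A   A  B 
 * B   C  B 
 * C   A  D 
   D   D  D 
(> = start, * = accepting)

start=A accept=A,B,C A-x->A A-y->B B-x->C B-y->B C-x->A C-y->D D-x->D D-y->D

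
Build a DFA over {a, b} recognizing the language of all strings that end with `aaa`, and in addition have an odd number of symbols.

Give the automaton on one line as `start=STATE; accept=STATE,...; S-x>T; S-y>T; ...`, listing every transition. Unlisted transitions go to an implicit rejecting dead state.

start=q0; accept=q5; q0-a>q1; q0-b>q2; q1-a>q3; q1-b>q0; q2-a>q4; q2-b>q0; q3-a>q5; q3-b>q2; q4-a>q6; q4-b>q2; q5-a>q7; q5-b>q0; q6-a>q7; q6-b>q0; q7-a>q5; q7-b>q2

Handle the two conditions separately and then intersect. One (4 states) tracks how much of the suffix `aaa` has currently been matched; the other (2 states) tracks the input length modulo 2. Each combined state is a pair, one component from each; accept when both components accept.
        a   b  
>  q0   q1  q2 
   q1   q3  q0 
   q2   q4  q0 
   q3   q5  q2 
   q4   q6  q2 
 * q5   q7  q0 
   q6   q7  q0 
   q7   q5  q2 
(> = start, * = accepting)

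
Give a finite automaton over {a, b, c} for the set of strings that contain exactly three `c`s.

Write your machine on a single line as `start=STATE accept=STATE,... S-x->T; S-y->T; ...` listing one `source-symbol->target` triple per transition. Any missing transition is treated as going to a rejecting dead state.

start=S0; accept=S3; S0-a->S0; S0-b->S0; S0-c->S1; S1-a->S1; S1-b->S1; S1-c->S2; S2-a->S2; S2-b->S2; S2-c->S3; S3-a->S3; S3-b->S3; S3-c->S4; S4-a->S4; S4-b->S4; S4-c->S4

Count `c`s, saturating at 4: states S0 through S3 mean 0 through 3 `c`s seen; S4 means more than 3. Each `c` increments (capped at S4); other symbols loop. Accept from {S3}.
With 5 states:
        a   b   c  
>  S0   S0  S0  S1 
   S1   S1  S1  S2 
   S2   S2  S2  S3 
 * S3   S3  S3  S4 
   S4   S4  S4  S4 
(> = start, * = accepting)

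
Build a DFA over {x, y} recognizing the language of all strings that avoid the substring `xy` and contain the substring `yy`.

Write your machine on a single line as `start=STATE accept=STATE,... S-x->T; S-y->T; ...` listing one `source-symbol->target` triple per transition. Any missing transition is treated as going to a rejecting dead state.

Handle the two conditions separately and then intersect. One (3 states) tracks partial matches of the forbidden pattern `xy`; the other (3 states) tracks whether and how much of `yy` has been seen. Each combined state is a pair, one component from each; accept when both components accept.
An 8-state machine:
        x   y  
>  q0   q1  q2 
   q1   q1  q3 
   q2   q1  q4 
   q3   q5  q6 
 * q4   q7  q4 
   q5   q5  q3 
   q6   q6  q6 
 * q7   q7  q6 
(> = start, * = accepting)

start=q0; accept=q4,q7; q0-x->q1; q0-y->q2; q1-x->q1; q1-y->q3; q2-x->q1; q2-y->q4; q3-x->q5; q3-y->q6; q4-x->q7; q4-y->q4; q5-x->q5; q5-y->q3; q6-x->q6; q6-y->q6; q7-x->q7; q7-y->q6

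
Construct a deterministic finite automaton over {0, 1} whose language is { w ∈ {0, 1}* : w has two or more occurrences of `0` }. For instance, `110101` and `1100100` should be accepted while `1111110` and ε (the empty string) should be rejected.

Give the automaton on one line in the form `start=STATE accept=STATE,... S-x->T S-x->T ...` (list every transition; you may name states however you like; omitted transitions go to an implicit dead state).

start=q0 accept=q2,q3 q0-0->q1 q0-1->q0 q1-0->q2 q1-1->q1 q2-0->q3 q2-1->q2 q3-0->q3 q3-1->q3

Only the number of `0`s matters, and only up to 3. Make a chain q0 → q1 → q2 → q3 advanced by each `0` (with q3 absorbing); every other symbol self-loops. The accepting set is {q2, q3}.
        0   1  
>  q0   q1  q0 
   q1   q2  q1 
 * q2   q3  q2 
 * q3   q3  q3 
(> = start, * = accepting)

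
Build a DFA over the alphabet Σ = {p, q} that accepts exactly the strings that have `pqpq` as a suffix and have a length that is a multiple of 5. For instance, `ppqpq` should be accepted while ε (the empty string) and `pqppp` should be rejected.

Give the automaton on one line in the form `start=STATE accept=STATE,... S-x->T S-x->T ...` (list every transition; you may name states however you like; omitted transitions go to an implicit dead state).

start=A accept=I A-p->B A-q->B B-p->C B-q->D C-p->E C-q->F D-p->E D-q->E E-p->G E-q->G F-p->H F-q->G G-p->A G-q->A H-p->A H-q->I I-p->B I-q->B

Build one automaton per condition and run them in lockstep. The first has 5 states tracking how much of the suffix `pqpq` has currently been matched; the second has 5 states tracking the input length modulo 5. A product state is a pair (one from each), accepting exactly when both do. Minimizing collapses redundant product states.
A 9-state machine:
       p  q 
>  A   B  B 
   B   C  D 
   C   E  F 
   D   E  E 
   E   G  G 
   F   H  G 
   G   A  A 
   H   A  I 
 * I   B  B 
(> = start, * = accepting)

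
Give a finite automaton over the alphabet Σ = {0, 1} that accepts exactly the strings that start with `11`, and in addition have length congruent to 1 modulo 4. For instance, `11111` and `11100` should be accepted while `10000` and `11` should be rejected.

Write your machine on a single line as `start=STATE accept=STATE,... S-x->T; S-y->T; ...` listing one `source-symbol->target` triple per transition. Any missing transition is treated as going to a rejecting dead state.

start=s0; accept=s6; s0-0->s1; s0-1->s2; s1-0->s1; s1-1->s1; s2-0->s1; s2-1->s3; s3-0->s4; s3-1->s4; s4-0->s5; s4-1->s5; s5-0->s6; s5-1->s6; s6-0->s3; s6-1->s3

Build one automaton per condition and run them in lockstep. One (4 states) tracks whether the input so far still matches the prefix `11`; the other (4 states) tracks the input length modulo 4. Each combined state is a pair, one component from each; accept when both components accept. After merging equivalent states the machine shrinks.
        0   1  
>  s0   s1  s2 
   s1   s1  s1 
   s2   s1  s3 
   s3   s4  s4 
   s4   s5  s5 
   s5   s6  s6 
 * s6   s3  s3 
(> = start, * = accepting)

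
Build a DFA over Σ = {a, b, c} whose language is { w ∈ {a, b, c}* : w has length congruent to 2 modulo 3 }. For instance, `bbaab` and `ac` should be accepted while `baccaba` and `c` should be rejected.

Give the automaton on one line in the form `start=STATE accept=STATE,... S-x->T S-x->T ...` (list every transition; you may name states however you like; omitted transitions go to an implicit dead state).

Only the length mod 3 matters, so use a 3-cycle: from any state, every input symbol moves to the next state, wrapping q2 back to q0. Mark q2 accepting.
3 states suffice.
        a   b   c  
>  q0   q1  q1  q1 
   q1   q2  q2  q2 
 * q2   q0  q0  q0 
(> = start, * = accepting)

start=q0 accept=q2 q0-a->q1 q0-b->q1 q0-c->q1 q1-a->q2 q1-b->q2 q1-c->q2 q2-a->q0 q2-b->q0 q2-c->q0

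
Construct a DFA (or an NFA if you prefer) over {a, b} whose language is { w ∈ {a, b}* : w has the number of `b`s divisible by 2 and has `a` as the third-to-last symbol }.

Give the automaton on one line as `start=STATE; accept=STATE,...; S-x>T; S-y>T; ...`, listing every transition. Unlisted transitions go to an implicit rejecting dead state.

Build one automaton per condition and run them in lockstep. One (2 states) tracks the count of `b`s modulo 2; the other (15 states) tracks the last 3 symbols read. Each combined state is a pair, one component from each; accept when both components accept.
23 states suffice.
          a    b  
>  q0     q1   q2 
   q1     q3   q4 
   q2     q5   q6 
   q3     q7   q8 
   q4     q9  q10 
   q5    q11  q12 
   q6    q13  q14 
 * q7     q7   q8 
   q8     q9  q10 
   q9    q11  q12 
 * q10   q13  q14 
   q11   q15  q16 
   q12   q17  q18 
   q13   q19  q20 
   q14   q21  q22 
   q15   q15  q16 
 * q16   q17  q18 
 * q17   q19  q20 
   q18   q21  q22 
   q19    q7   q8 
   q20    q9  q10 
   q21   q11  q12 
   q22   q13  q14 
(> = start, * = accepting)

start=q0; accept=q7,q10,q16,q17; q0-a>q1; q0-b>q2; q1-a>q3; q1-b>q4; q2-a>q5; q2-b>q6; q3-a>q7; q3-b>q8; q4-a>q9; q4-b>q10; q5-a>q11; q5-b>q12; q6-a>q13; q6-b>q14; q7-a>q7; q7-b>q8; q8-a>q9; q8-b>q10; q9-a>q11; q9-b>q12; q10-a>q13; q10-b>q14; q11-a>q15; q11-b>q16; q12-a>q17; q12-b>q18; q13-a>q19; q13-b>q20; q14-a>q21; q14-b>q22; q15-a>q15; q15-b>q16; q16-a>q17; q16-b>q18; q17-a>q19; q17-b>q20; q18-a>q21; q18-b>q22; q19-a>q7; q19-b>q8; q20-a>q9; q20-b>q10; q21-a>q11; q21-b>q12; q22-a>q13; q22-b>q14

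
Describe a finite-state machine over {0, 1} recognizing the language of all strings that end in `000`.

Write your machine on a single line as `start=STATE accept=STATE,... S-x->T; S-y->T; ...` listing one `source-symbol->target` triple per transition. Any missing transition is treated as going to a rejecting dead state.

Let each state record the length of the longest suffix of the input read so far that is also a prefix of `000`. B means the last symbol is `0`; C means the last 2 symbols are `00`; D means the last 3 symbols are `000`. Accept only at D, where the string currently ends in `000`.
With 4 states:
       0  1 
>  A   B  A 
   B   C  A 
   C   D  A 
 * D   D  A 
(> = start, * = accepting)

start=A; accept=D; A-0->B; A-1->A; B-0->C; B-1->A; C-0->D; C-1->A; D-0->D; D-1->A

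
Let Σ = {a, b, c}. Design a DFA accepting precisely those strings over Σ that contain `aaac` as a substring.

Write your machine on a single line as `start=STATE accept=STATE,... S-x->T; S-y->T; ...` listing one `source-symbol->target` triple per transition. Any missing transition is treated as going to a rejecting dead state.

start=s0; accept=s4; s0-a->s1; s0-b->s0; s0-c->s0; s1-a->s2; s1-b->s0; s1-c->s0; s2-a->s3; s2-b->s0; s2-c->s0; s3-a->s3; s3-b->s0; s3-c->s4; s4-a->s4; s4-b->s4; s4-c->s4

States s0..s3 record the length of the longest prefix of `aaac` that matches the current input suffix. Reaching s4 means `aaac` has been seen, and we stay there forever. Accept from s4.
With 5 states:
        a   b   c  
>  s0   s1  s0  s0 
   s1   s2  s0  s0 
   s2   s3  s0  s0 
   s3   s3  s0  s4 
 * s4   s4  s4  s4 
(> = start, * = accepting)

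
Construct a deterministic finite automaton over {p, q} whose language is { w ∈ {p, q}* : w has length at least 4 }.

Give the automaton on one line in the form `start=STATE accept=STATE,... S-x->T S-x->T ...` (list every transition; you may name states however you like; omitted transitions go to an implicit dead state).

start=S0 accept=S4,S5 S0-p->S1 S0-q->S1 S1-p->S2 S1-q->S2 S2-p->S3 S2-q->S3 S3-p->S4 S3-q->S4 S4-p->S5 S4-q->S5 S5-p->S5 S5-q->S5

Count input length up to 5: every symbol moves from S0 toward S5, which means 'more than 4' and absorbs. Accept from {S4, S5}.
6 states suffice.
        p   q  
>  S0   S1  S1 
   S1   S2  S2 
   S2   S3  S3 
   S3   S4  S4 
 * S4   S5  S5 
 * S5   S5  S5 
(> = start, * = accepting)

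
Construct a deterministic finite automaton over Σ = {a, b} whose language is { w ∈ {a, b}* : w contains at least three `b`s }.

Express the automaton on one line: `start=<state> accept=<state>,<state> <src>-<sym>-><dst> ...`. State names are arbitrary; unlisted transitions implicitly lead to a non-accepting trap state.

start=q0 accept=q3,q4 q0-a->q0 q0-b->q1 q1-a->q1 q1-b->q2 q2-a->q2 q2-b->q3 q3-a->q3 q3-b->q4 q4-a->q4 q4-b->q4

Only the number of `b`s matters, and only up to 4. Make a chain q0 → q1 → q2 → q3 → q4 advanced by each `b` (with q4 absorbing); every other symbol self-loops. The accepting set is {q3, q4}.
        a   b  
>  q0   q0  q1 
   q1   q1  q2 
   q2   q2  q3 
 * q3   q3  q4 
 * q4   q4  q4 
(> = start, * = accepting)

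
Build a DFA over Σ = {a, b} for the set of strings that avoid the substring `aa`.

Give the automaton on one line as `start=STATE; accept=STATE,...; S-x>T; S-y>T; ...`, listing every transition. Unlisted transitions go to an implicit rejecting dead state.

start=S0; accept=S0,S1; S0-a>S1; S0-b>S0; S1-a>S2; S1-b>S0; S2-a>S2; S2-b>S2

Track partial matches of the forbidden pattern `aa`. State S2 is a dead state reached once `aa` has occurred; every other state accepts. S0 means no part of `aa` is currently matched.
With 3 states:
        a   b  
>* S0   S1  S0 
 * S1   S2  S0 
   S2   S2  S2 
(> = start, * = accepting)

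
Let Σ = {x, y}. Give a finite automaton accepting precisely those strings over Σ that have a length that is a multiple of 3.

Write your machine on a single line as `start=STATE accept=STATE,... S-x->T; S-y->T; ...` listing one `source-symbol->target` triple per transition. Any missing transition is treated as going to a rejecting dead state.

start=q0; accept=q0; q0-x->q1; q0-y->q1; q1-x->q2; q1-y->q2; q2-x->q0; q2-y->q0

Count input length modulo 3: every symbol advances one step around the cycle q0 → q1 → q2 → q0. Accept at q0.
A 3-state machine:
        x   y  
>* q0   q1  q1 
   q1   q2  q2 
   q2   q0  q0 
(> = start, * = accepting)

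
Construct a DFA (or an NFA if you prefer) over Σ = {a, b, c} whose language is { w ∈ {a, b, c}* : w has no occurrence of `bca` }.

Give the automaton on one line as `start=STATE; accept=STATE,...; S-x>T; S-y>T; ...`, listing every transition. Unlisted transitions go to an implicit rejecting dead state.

This is the complement of 'contains `bca`'. Use the same substring-matching states — s0 through s3 holding how much of `bca` has just been matched — but flip the accepting set: everything except the trap s3 accepts.
4 states suffice.
        a   b   c  
>* s0   s0  s1  s0 
 * s1   s0  s1  s2 
 * s2   s3  s1  s0 
   s3   s3  s3  s3 
(> = start, * = accepting)

start=s0; accept=s0,s1,s2; s0-a>s0; s0-b>s1; s0-c>s0; s1-a>s0; s1-b>s1; s1-c>s2; s2-a>s3; s2-b>s1; s2-c>s0; s3-a>s3; s3-b>s3; s3-c>s3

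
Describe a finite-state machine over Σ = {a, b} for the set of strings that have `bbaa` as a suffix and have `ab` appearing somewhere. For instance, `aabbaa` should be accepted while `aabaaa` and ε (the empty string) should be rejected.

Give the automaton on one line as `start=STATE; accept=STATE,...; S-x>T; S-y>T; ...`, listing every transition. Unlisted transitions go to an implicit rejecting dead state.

start=S0; accept=S5; S0-a>S1; S0-b>S0; S1-a>S1; S1-b>S2; S2-a>S1; S2-b>S3; S3-a>S4; S3-b>S3; S4-a>S5; S4-b>S2; S5-a>S1; S5-b>S2

Handle the two conditions separately and then intersect. The first has 5 states tracking how much of the suffix `bbaa` has currently been matched; the second has 3 states tracking whether and how much of `ab` has been seen. A product state is a pair (one from each), accepting exactly when both do. After merging equivalent states the machine shrinks.
A 6-state machine:
        a   b  
>  S0   S1  S0 
   S1   S1  S2 
   S2   S1  S3 
   S3   S4  S3 
   S4   S5  S2 
 * S5   S1  S2 
(> = start, * = accepting)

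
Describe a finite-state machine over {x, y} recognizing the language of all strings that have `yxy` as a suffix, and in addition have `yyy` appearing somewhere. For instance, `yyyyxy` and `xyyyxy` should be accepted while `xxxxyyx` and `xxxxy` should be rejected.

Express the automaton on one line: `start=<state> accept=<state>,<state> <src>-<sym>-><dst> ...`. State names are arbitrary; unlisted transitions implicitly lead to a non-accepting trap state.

Run two small machines in parallel and take their product. One (4 states) tracks how much of the suffix `yxy` has currently been matched; the other (4 states) tracks whether and how much of `yyy` has been seen. Each combined state is a pair, one component from each; accept when both components accept. Equivalent product states are then merged.
A 7-state machine:
        x   y  
>  q0   q0  q1 
   q1   q0  q2 
   q2   q0  q3 
   q3   q4  q3 
   q4   q5  q6 
   q5   q5  q3 
 * q6   q4  q3 
(> = start, * = accepting)

start=q0 accept=q6 q0-x->q0 q0-y->q1 q1-x->q0 q1-y->q2 q2-x->q0 q2-y->q3 q3-x->q4 q3-y->q3 q4-x->q5 q4-y->q6 q5-x->q5 q5-y->q3 q6-x->q4 q6-y->q3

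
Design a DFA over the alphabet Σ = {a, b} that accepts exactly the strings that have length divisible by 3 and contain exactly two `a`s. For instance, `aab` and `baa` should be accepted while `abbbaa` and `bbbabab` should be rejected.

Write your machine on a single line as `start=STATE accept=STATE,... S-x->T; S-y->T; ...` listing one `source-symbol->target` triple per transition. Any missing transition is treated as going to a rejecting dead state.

start=S0; accept=S7; S0-a->S1; S0-b->S2; S1-a->S3; S1-b->S4; S2-a->S4; S2-b->S5; S3-a->S6; S3-b->S7; S4-a->S7; S4-b->S8; S5-a->S8; S5-b->S0; S6-a->S6; S6-b->S6; S7-a->S6; S7-b->S9; S8-a->S9; S8-b->S1; S9-a->S6; S9-b->S3

Run two small machines in parallel and take their product. One (3 states) tracks the input length modulo 3; the other (4 states) tracks the count of `a`s, saturating at 3. Each combined state is a pair, one component from each; accept when both components accept. Equivalent product states are then merged.
10 states suffice.
        a   b  
>  S0   S1  S2 
   S1   S3  S4 
   S2   S4  S5 
   S3   S6  S7 
   S4   S7  S8 
   S5   S8  S0 
   S6   S6  S6 
 * S7   S6  S9 
   S8   S9  S1 
   S9   S6  S3 
(> = start, * = accepting)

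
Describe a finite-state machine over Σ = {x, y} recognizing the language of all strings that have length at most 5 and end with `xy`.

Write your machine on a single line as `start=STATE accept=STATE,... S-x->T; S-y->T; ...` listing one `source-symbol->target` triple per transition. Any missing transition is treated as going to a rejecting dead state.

start=S0; accept=S4,S7,S10,S13; S0-x->S1; S0-y->S2; S1-x->S3; S1-y->S4; S2-x->S3; S2-y->S5; S3-x->S6; S3-y->S7; S4-x->S6; S4-y->S8; S5-x->S6; S5-y->S8; S6-x->S9; S6-y->S10; S7-x->S9; S7-y->S11; S8-x->S9; S8-y->S11; S9-x->S12; S9-y->S13; S10-x->S12; S10-y->S14; S11-x->S12; S11-y->S14; S12-x->S15; S12-y->S16; S13-x->S15; S13-y->S17; S14-x->S15; S14-y->S17; S15-x->S15; S15-y->S16; S16-x->S15; S16-y->S17; S17-x->S15; S17-y->S17

Build one automaton per condition and run them in lockstep. The first has 7 states tracking the input length, saturating at 6; the second has 3 states tracking how much of the suffix `xy` has currently been matched. A product state is a pair (one from each), accepting exactly when both do.
18 states suffice.
          x    y  
>  S0     S1   S2 
   S1     S3   S4 
   S2     S3   S5 
   S3     S6   S7 
 * S4     S6   S8 
   S5     S6   S8 
   S6     S9  S10 
 * S7     S9  S11 
   S8     S9  S11 
   S9    S12  S13 
 * S10   S12  S14 
   S11   S12  S14 
   S12   S15  S16 
 * S13   S15  S17 
   S14   S15  S17 
   S15   S15  S16 
   S16   S15  S17 
   S17   S15  S17 
(> = start, * = accepting)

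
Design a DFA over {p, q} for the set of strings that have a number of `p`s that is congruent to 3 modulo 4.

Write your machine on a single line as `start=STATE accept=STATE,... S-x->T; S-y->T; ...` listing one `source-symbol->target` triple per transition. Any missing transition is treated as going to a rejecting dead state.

Keep the running count of `p`s modulo 4: each `p` advances along the cycle A → B → C → D → A while other symbols loop. Accept at D.
4 states suffice.
       p  q 
>  A   B  A 
   B   C  B 
   C   D  C 
 * D   A  D 
(> = start, * = accepting)

start=A; accept=D; A-p->B; A-q->A; B-p->C; B-q->B; C-p->D; C-q->C; D-p->A; D-q->D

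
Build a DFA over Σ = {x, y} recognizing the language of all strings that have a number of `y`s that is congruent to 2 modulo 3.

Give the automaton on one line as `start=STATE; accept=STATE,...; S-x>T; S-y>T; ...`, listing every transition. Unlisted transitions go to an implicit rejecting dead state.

The only thing that matters is how many `y`s have appeared, reduced mod 3. Use one state per residue: S0 for 0, …, S2 for 2. Reading `y` moves to the next residue; anything else stays put. S2 is accepting.
A 3-state machine:
        x   y  
>  S0   S0  S1 
   S1   S1  S2 
 * S2   S2  S0 
(> = start, * = accepting)

start=S0; accept=S2; S0-x>S0; S0-y>S1; S1-x>S1; S1-y>S2; S2-x>S2; S2-y>S0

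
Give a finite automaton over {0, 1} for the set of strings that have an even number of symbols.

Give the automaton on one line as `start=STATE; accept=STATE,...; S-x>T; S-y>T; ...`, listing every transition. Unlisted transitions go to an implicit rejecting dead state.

Count input length modulo 2: every symbol advances one step around the cycle q0 → q1 → q0. Accept at q0.
A 2-state machine:
        0   1  
>* q0   q1  q1 
   q1   q0  q0 
(> = start, * = accepting)

start=q0; accept=q0; q0-0>q1; q0-1>q1; q1-0>q0; q1-1>q0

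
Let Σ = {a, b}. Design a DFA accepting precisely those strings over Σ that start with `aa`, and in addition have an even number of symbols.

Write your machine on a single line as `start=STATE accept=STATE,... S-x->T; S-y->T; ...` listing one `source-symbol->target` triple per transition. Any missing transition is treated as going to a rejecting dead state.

Build one automaton per condition and run them in lockstep. The first has 4 states tracking whether the input so far still matches the prefix `aa`; the second has 2 states tracking the input length modulo 2. A product state is a pair (one from each), accepting exactly when both do.
With 6 states:
        a   b  
>  s0   s1  s2 
   s1   s3  s4 
   s2   s4  s4 
 * s3   s5  s5 
   s4   s2  s2 
   s5   s3  s3 
(> = start, * = accepting)

start=s0; accept=s3; s0-a->s1; s0-b->s2; s1-a->s3; s1-b->s4; s2-a->s4; s2-b->s4; s3-a->s5; s3-b->s5; s4-a->s2; s4-b->s2; s5-a->s3; s5-b->s3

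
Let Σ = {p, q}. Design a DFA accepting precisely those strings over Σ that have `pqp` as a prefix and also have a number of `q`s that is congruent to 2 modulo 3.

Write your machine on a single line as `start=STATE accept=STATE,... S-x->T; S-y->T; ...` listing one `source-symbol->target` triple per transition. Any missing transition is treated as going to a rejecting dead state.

Handle the two conditions separately and then intersect. One (5 states) tracks whether the input so far still matches the prefix `pqp`; the other (3 states) tracks the count of `q`s modulo 3. Each combined state is a pair, one component from each; accept when both components accept. Minimizing collapses redundant product states.
A 7-state machine:
       p  q 
>  A   B  C 
   B   C  D 
   C   C  C 
   D   E  C 
   E   E  F 
 * F   F  G 
   G   G  E 
(> = start, * = accepting)

start=A; accept=F; A-p->B; A-q->C; B-p->C; B-q->D; C-p->C; C-q->C; D-p->E; D-q->C; E-p->E; E-q->F; F-p->F; F-q->G; G-p->G; G-q->E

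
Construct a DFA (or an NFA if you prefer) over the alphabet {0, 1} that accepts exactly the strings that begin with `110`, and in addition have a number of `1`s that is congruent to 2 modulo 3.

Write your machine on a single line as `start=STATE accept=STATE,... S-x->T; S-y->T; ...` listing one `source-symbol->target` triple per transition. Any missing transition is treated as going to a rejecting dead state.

start=q0; accept=q4; q0-0->q1; q0-1->q2; q1-0->q1; q1-1->q1; q2-0->q1; q2-1->q3; q3-0->q4; q3-1->q1; q4-0->q4; q4-1->q5; q5-0->q5; q5-1->q6; q6-0->q6; q6-1->q4

Run two small machines in parallel and take their product. One (5 states) tracks whether the input so far still matches the prefix `110`; the other (3 states) tracks the count of `1`s modulo 3. Each combined state is a pair, one component from each; accept when both components accept. After merging equivalent states the machine shrinks.
7 states suffice.
        0   1  
>  q0   q1  q2 
   q1   q1  q1 
   q2   q1  q3 
   q3   q4  q1 
 * q4   q4  q5 
   q5   q5  q6 
   q6   q6  q4 
(> = start, * = accepting)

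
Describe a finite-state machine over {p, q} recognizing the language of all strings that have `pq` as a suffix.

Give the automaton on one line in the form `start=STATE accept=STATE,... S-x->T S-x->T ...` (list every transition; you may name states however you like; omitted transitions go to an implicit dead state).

start=s0 accept=s2 s0-p->s1 s0-q->s0 s1-p->s1 s1-q->s2 s2-p->s1 s2-q->s0

Let each state record the length of the longest suffix of the input read so far that is also a prefix of `pq`. s1 means the last symbol is `p`; s2 means the last 2 symbols are `pq`. Accept only at s2, where the string currently ends in `pq`.
A 3-state machine:
        p   q  
>  s0   s1  s0 
   s1   s1  s2 
 * s2   s1  s0 
(> = start, * = accepting)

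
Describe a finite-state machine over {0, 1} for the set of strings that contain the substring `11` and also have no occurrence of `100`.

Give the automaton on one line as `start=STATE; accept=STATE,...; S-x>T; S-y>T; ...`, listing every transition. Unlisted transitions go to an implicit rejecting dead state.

start=S0; accept=S3,S5; S0-0>S0; S0-1>S1; S1-0>S2; S1-1>S3; S2-0>S4; S2-1>S1; S3-0>S5; S3-1>S3; S4-0>S4; S4-1>S6; S5-0>S7; S5-1>S3; S6-0>S4; S6-1>S7; S7-0>S7; S7-1>S7

Run two small machines in parallel and take their product. One (3 states) tracks whether and how much of `11` has been seen; the other (4 states) tracks partial matches of the forbidden pattern `100`. Each combined state is a pair, one component from each; accept when both components accept.
8 states suffice.
        0   1  
>  S0   S0  S1 
   S1   S2  S3 
   S2   S4  S1 
 * S3   S5  S3 
   S4   S4  S6 
 * S5   S7  S3 
   S6   S4  S7 
   S7   S7  S7 
(> = start, * = accepting)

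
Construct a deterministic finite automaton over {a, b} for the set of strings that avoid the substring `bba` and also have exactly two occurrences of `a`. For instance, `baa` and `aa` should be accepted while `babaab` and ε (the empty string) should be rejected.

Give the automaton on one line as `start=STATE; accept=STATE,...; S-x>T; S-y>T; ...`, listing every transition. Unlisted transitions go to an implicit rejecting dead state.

Handle the two conditions separately and then intersect. One (4 states) tracks partial matches of the forbidden pattern `bba`; the other (4 states) tracks the count of `a`s, saturating at 3. Each combined state is a pair, one component from each; accept when both components accept.
A 15-state machine:
          a    b  
>  S0     S1   S2 
   S1     S3   S4 
   S2     S1   S5 
 * S3     S6   S7 
   S4     S3   S8 
   S5     S9   S5 
   S6     S6  S10 
 * S7     S6  S11 
   S8    S12   S8 
   S9    S12   S9 
   S10    S6  S13 
 * S11   S14  S11 
   S12   S14  S12 
   S13   S14  S13 
   S14   S14  S14 
(> = start, * = accepting)

start=S0; accept=S3,S7,S11; S0-a>S1; S0-b>S2; S1-a>S3; S1-b>S4; S2-a>S1; S2-b>S5; S3-a>S6; S3-b>S7; S4-a>S3; S4-b>S8; S5-a>S9; S5-b>S5; S6-a>S6; S6-b>S10; S7-a>S6; S7-b>S11; S8-a>S12; S8-b>S8; S9-a>S12; S9-b>S9; S10-a>S6; S10-b>S13; S11-a>S14; S11-b>S11; S12-a>S14; S12-b>S12; S13-a>S14; S13-b>S13; S14-a>S14; S14-b>S14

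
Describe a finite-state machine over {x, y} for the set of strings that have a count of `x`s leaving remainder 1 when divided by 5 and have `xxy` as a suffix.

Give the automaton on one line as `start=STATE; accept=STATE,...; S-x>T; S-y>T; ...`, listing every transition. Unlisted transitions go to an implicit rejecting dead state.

start=s0; accept=s7; s0-x>s1; s0-y>s0; s1-x>s2; s1-y>s1; s2-x>s3; s2-y>s2; s3-x>s4; s3-y>s3; s4-x>s5; s4-y>s4; s5-x>s6; s5-y>s0; s6-x>s2; s6-y>s7; s7-x>s2; s7-y>s1

Handle the two conditions separately and then intersect. One (5 states) tracks the count of `x`s modulo 5; the other (4 states) tracks how much of the suffix `xxy` has currently been matched. Each combined state is a pair, one component from each; accept when both components accept. Minimizing collapses redundant product states.
With 8 states:
        x   y  
>  s0   s1  s0 
   s1   s2  s1 
   s2   s3  s2 
   s3   s4  s3 
   s4   s5  s4 
   s5   s6  s0 
   s6   s2  s7 
 * s7   s2  s1 
(> = start, * = accepting)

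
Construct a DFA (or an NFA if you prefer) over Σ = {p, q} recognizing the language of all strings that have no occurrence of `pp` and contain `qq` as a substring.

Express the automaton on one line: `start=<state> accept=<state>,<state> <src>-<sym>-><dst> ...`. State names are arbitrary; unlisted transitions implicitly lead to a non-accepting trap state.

Run two small machines in parallel and take their product. The first has 3 states tracking partial matches of the forbidden pattern `pp`; the second has 3 states tracking whether and how much of `qq` has been seen. A product state is a pair (one from each), accepting exactly when both do. Equivalent product states are then merged.
With 6 states:
       p  q 
>  A   B  C 
   B   D  C 
   C   B  E 
   D   D  D 
 * E   F  E 
 * F   D  E 
(> = start, * = accepting)

start=A accept=E,F A-p->B A-q->C B-p->D B-q->C C-p->B C-q->E D-p->D D-q->D E-p->F E-q->E F-p->D F-q->E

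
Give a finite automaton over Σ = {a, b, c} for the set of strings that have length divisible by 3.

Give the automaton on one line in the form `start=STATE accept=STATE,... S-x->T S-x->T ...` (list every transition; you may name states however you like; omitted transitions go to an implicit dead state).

Only the length mod 3 matters, so use a 3-cycle: from any state, every input symbol moves to the next state, wrapping q2 back to q0. Mark q0 accepting.
With 3 states:
        a   b   c  
>* q0   q1  q1  q1 
   q1   q2  q2  q2 
   q2   q0  q0  q0 
(> = start, * = accepting)

start=q0 accept=q0 q0-a->q1 q0-b->q1 q0-c->q1 q1-a->q2 q1-b->q2 q1-c->q2 q2-a->q0 q2-b->q0 q2-c->q0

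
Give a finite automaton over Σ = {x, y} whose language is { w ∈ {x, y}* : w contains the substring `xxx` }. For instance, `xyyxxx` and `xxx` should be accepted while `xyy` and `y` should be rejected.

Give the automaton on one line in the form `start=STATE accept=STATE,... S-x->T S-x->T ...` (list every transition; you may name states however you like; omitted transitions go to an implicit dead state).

start=q0 accept=q3 q0-x->q1 q0-y->q0 q1-x->q2 q1-y->q0 q2-x->q3 q2-y->q0 q3-x->q3 q3-y->q3

Track how much of `xxx` has been matched so far: state q0 is no progress, q3 is the absorbing accept state reached once `xxx` has occurred. Intermediate states record partial matches; on a mismatch, fall back to the longest reusable overlap.
4 states suffice.
        x   y  
>  q0   q1  q0 
   q1   q2  q0 
   q2   q3  q0 
 * q3   q3  q3 
(> = start, * = accepting)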